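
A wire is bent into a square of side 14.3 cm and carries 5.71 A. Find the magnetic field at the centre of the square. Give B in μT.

B ≈ 45.2 μT

Each side is a finite straight segment at perpendicular distance d = a/(2 tan(π/4)) = 0.0715 m from the centre, with end-angles ±π/4.
One side contributes B₁ = (μ₀I/4πd)·2 sin(π/4) = 1.13×10⁻⁵ T.
All 4 sides add in the same direction: B = 4 × 1.13×10⁻⁵ = 4.52×10⁻⁵ T.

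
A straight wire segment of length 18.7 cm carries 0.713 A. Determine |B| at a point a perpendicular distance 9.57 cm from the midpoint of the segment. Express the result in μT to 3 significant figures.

For a finite straight segment, B = (μ₀I/4πd)(sinθ₁ + sinθ₂), where θ₁, θ₂ are the angles from the perpendicular to each end.
The perpendicular from the point meets the wire at its midpoint, so each end is L/2 = 0.0935 m away along the wire.
sinθ₁ = 0.0935/√(0.0935²+0.0957²) = 0.6988; sinθ₂ = 0.0935/√(0.0935²+0.0957²) = 0.6988.
B = (4π×10⁻⁷ × 0.713) / (4π × 0.0957) × (0.6988 + 0.6988) = 1.04×10⁻⁶ T.

B ≈ 1.04 μT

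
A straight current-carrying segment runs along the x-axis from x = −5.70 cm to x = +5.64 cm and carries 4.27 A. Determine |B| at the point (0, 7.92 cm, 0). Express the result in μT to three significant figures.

For a finite straight segment, B = (μ₀I/4πd)(sinθ₁ + sinθ₂), where θ₁, θ₂ are the angles from the perpendicular to each end.
The perpendicular distance is d = 0.0792 m; the end-offsets along the wire are a = 0.057 m and b = 0.0564 m.
sinθ₁ = 0.057/√(0.057²+0.0792²) = 0.5841; sinθ₂ = 0.0564/√(0.0564²+0.0792²) = 0.5801.
B = (4π×10⁻⁷ × 4.27) / (4π × 0.0792) × (0.5841 + 0.5801) = 6.28×10⁻⁶ T.

B ≈ 6.28 μT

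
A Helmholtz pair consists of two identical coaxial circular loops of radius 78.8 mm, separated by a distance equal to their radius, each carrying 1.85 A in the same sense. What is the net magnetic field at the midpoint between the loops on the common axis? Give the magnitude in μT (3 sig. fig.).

Each loop contributes B = μ₀IR²/[2(R²+z²)^(3/2)] on the axis, with z measured from that loop.
Loop 1 (z = 0.0394 m): B₁ = 1.06×10⁻⁵ T. Loop 2 (z = 0.0394 m): B₂ = 1.06×10⁻⁵ T.
The fields add: B = B₁ + B₂ = 2.11×10⁻⁵ T.

B ≈ 21.1 μT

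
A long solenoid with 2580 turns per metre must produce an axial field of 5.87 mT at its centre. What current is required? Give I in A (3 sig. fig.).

I ≈ 1.81 A

Inside a long solenoid B = μ₀nI with n = 2580 m⁻¹, so I = B/(μ₀n).
I = 5.87×10⁻³ / (4π×10⁻⁷ × 2580) = 1.81 A.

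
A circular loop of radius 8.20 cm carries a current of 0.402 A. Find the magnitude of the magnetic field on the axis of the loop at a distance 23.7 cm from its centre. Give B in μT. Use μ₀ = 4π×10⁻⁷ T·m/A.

On the axis of a circular loop, B = μ₀IR² / [2(R²+z²)^(3/2)].
R² + z² = (0.082)² + (0.237)² = 0.06289 m², and (R²+z²)^(3/2) = 1.58×10⁻² m³.
B = (4π×10⁻⁷ × 0.402 × 0.006724) / (2 × 1.58×10⁻²) = 1.08×10⁻⁷ T.

B ≈ 0.108 μT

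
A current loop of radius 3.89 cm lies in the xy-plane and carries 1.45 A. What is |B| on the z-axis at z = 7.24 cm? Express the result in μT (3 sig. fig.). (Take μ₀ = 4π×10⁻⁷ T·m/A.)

On the axis of a circular loop, B = μ₀IR² / [2(R²+z²)^(3/2)].
R² + z² = (0.0389)² + (0.0724)² = 0.006755 m², and (R²+z²)^(3/2) = 5.55×10⁻⁴ m³.
B = (4π×10⁻⁷ × 1.45 × 0.001513) / (2 × 5.55×10⁻⁴) = 2.48×10⁻⁶ T.

B ≈ 2.48 μT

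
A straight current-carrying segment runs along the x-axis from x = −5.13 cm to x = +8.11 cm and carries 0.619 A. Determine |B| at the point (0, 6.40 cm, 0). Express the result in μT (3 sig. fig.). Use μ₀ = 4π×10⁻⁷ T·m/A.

B ≈ 1.36 μT

For a finite straight segment, B = (μ₀I/4πd)(sinθ₁ + sinθ₂), where θ₁, θ₂ are the angles from the perpendicular to each end.
The perpendicular distance is d = 0.064 m; the end-offsets along the wire are a = 0.0513 m and b = 0.0811 m.
sinθ₁ = 0.0513/√(0.0513²+0.064²) = 0.6254; sinθ₂ = 0.0811/√(0.0811²+0.064²) = 0.7850.
B = (4π×10⁻⁷ × 0.619) / (4π × 0.064) × (0.6254 + 0.7850) = 1.36×10⁻⁶ T.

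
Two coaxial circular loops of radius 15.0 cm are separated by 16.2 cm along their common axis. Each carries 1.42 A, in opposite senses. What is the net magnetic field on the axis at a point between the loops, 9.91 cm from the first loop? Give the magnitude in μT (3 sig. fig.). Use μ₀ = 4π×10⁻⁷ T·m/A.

B ≈ 1.21 μT

Each loop contributes B = μ₀IR²/[2(R²+z²)^(3/2)] on the axis, with z measured from that loop.
Loop 1 (z = 0.0991 m): B₁ = 3.45×10⁻⁶ T. Loop 2 (z = 0.0629 m): B₂ = 4.67×10⁻⁶ T.
The fields oppose: B = |B₁ − B₂| = 1.21×10⁻⁶ T.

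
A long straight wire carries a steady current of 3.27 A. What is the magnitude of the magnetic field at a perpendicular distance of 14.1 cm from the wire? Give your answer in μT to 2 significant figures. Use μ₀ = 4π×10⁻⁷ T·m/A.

B ≈ 4.6 μT

For an infinitely long straight wire, B = μ₀I/(2πd).
B = (4π×10⁻⁷ × 3.27) / (2π × 0.141) = 4.64×10⁻⁶ T.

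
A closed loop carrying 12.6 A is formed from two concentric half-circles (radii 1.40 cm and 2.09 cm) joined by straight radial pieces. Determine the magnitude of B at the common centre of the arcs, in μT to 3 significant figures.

B ≈ 93.3 μT

The radial connectors point toward the centre, so dl × r̂ = 0 and they contribute nothing.
Each semicircle gives μ₀I/(4R): inner arc 2.83×10⁻⁴ T, outer arc 1.89×10⁻⁴ T.
The two arcs carry current in opposite angular senses, so their fields oppose: B = |2.83×10⁻⁴ − 1.89×10⁻⁴| = 9.33×10⁻⁵ T.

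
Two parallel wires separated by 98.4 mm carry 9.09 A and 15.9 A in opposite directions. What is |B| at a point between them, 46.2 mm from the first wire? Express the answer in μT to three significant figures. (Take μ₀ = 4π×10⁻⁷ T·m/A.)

B ≈ 100 μT

Each long wire gives B = μ₀I/(2πd). Distances are d₁ = 0.0462 m and d₂ = 0.0522 m.
B₁ = 3.94×10⁻⁵ T, B₂ = 6.09×10⁻⁵ T.
Between antiparallel currents both contributions point the same way, so they add. B = B₁ + B₂ = 3.94×10⁻⁵ + 6.09×10⁻⁵ = 1.00×10⁻⁴ T.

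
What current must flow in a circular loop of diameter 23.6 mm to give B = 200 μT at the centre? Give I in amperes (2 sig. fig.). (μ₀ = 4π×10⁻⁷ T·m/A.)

At the centre of a circular loop B = μ₀I/(2R), so I = 2RB/μ₀.
With R = 0.0118 m, I = 2 × 0.0118 × 2.00×10⁻⁴ / (4π×10⁻⁷) = 3.76 A.

I ≈ 3.8 A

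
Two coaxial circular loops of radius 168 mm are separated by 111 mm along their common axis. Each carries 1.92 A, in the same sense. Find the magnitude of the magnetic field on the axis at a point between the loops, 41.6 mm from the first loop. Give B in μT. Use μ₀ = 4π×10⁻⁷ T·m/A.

B ≈ 12.2 μT

Each loop contributes B = μ₀IR²/[2(R²+z²)^(3/2)] on the axis, with z measured from that loop.
Loop 1 (z = 0.0416 m): B₁ = 6.57×10⁻⁶ T. Loop 2 (z = 0.0694 m): B₂ = 5.67×10⁻⁶ T.
The fields add: B = B₁ + B₂ = 1.22×10⁻⁵ T.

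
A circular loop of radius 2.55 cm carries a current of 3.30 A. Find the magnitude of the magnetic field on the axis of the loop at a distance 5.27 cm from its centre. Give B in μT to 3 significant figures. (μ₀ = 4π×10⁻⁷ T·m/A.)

On the axis of a circular loop, B = μ₀IR² / [2(R²+z²)^(3/2)].
R² + z² = (0.0255)² + (0.0527)² = 0.003428 m², and (R²+z²)^(3/2) = 2.01×10⁻⁴ m³.
B = (4π×10⁻⁷ × 3.30 × 0.0006502) / (2 × 2.01×10⁻⁴) = 6.72×10⁻⁶ T.

B ≈ 6.72 μT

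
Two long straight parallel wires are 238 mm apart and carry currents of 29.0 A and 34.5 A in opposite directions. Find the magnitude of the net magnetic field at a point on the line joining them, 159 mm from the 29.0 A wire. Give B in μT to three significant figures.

Each long wire gives B = μ₀I/(2πd). Distances are d₁ = 0.159 m and d₂ = 0.079 m.
B₁ = 3.65×10⁻⁵ T, B₂ = 8.73×10⁻⁵ T.
Between antiparallel currents both contributions point the same way, so they add. B = B₁ + B₂ = 3.65×10⁻⁵ + 8.73×10⁻⁵ = 1.24×10⁻⁴ T.

B ≈ 124 μT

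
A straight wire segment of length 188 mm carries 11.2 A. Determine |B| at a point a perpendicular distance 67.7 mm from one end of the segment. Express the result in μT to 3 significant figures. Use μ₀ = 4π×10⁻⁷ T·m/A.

For a finite straight segment, B = (μ₀I/4πd)(sinθ₁ + sinθ₂), where θ₁, θ₂ are the angles from the perpendicular to each end.
The perpendicular foot is at one end, so the two end-offsets along the wire are 0 and L = 0.188 m.
sinθ₁ = 0/√(0²+0.0677²) = 0.0000; sinθ₂ = 0.188/√(0.188²+0.0677²) = 0.9409.
B = (4π×10⁻⁷ × 11.2) / (4π × 0.0677) × (0.0000 + 0.9409) = 1.56×10⁻⁵ T.

B ≈ 15.6 μT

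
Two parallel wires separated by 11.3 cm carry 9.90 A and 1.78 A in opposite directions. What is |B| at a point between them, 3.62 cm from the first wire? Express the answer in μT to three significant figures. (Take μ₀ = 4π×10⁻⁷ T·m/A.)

Each long wire gives B = μ₀I/(2πd). Distances are d₁ = 0.0362 m and d₂ = 0.0768 m.
B₁ = 5.47×10⁻⁵ T, B₂ = 4.64×10⁻⁶ T.
Between antiparallel currents both contributions point the same way, so they add. B = B₁ + B₂ = 5.47×10⁻⁵ + 4.64×10⁻⁶ = 5.93×10⁻⁵ T.

B ≈ 59.3 μT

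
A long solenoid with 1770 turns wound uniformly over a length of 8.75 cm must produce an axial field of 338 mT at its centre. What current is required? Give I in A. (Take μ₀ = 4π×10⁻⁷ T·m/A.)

I ≈ 13.3 A

Inside a long solenoid B = μ₀nI with n = 2.023×10⁴ m⁻¹, so I = B/(μ₀n).
I = 0.338 / (4π×10⁻⁷ × 2.023×10⁴) = 13.3 A.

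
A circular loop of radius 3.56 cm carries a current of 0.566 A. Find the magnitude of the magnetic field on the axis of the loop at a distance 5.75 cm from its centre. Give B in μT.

B ≈ 1.46 μT

On the axis of a circular loop, B = μ₀IR² / [2(R²+z²)^(3/2)].
R² + z² = (0.0356)² + (0.0575)² = 0.004574 m², and (R²+z²)^(3/2) = 3.09×10⁻⁴ m³.
B = (4π×10⁻⁷ × 0.566 × 0.001267) / (2 × 3.09×10⁻⁴) = 1.46×10⁻⁶ T.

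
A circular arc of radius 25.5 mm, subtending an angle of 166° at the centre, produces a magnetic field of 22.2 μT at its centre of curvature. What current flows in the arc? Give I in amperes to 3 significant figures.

I ≈ 1.95 A

For a circular arc, B = μ₀Iφ/(4πR) with φ in radians; here φ = 2.897 rad.
So I = 4πRB/(μ₀φ) = 4π × 0.0255 × 2.22×10⁻⁵ / (4π×10⁻⁷ × 2.897) = 1.95 A.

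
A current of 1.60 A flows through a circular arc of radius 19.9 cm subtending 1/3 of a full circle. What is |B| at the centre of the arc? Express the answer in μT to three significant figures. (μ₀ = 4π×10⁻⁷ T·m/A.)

The Biot–Savart field of a circular arc at its centre is B = μ₀Iφ/(4πR), with φ = 2.094 rad.
B = (4π×10⁻⁷ × 1.60 × 2.094) / (4π × 0.199) = 1.68×10⁻⁶ T.

B ≈ 1.68 μT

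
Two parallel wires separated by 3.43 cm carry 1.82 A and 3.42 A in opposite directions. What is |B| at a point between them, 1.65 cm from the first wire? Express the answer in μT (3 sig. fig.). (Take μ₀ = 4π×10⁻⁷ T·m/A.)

Each long wire gives B = μ₀I/(2πd). Distances are d₁ = 0.0165 m and d₂ = 0.0178 m.
B₁ = 2.21×10⁻⁵ T, B₂ = 3.84×10⁻⁵ T.
Between antiparallel currents both contributions point the same way, so they add. B = B₁ + B₂ = 2.21×10⁻⁵ + 3.84×10⁻⁵ = 6.05×10⁻⁵ T.

B ≈ 60.5 μT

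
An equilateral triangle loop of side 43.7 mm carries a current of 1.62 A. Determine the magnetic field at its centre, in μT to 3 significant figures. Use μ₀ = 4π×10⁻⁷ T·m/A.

B ≈ 66.7 μT

Each side is a finite straight segment at perpendicular distance d = a/(2 tan(π/3)) = 0.01262 m from the centre, with end-angles ±π/3.
One side contributes B₁ = (μ₀I/4πd)·2 sin(π/3) = 2.22×10⁻⁵ T.
All 3 sides add in the same direction: B = 3 × 2.22×10⁻⁵ = 6.67×10⁻⁵ T.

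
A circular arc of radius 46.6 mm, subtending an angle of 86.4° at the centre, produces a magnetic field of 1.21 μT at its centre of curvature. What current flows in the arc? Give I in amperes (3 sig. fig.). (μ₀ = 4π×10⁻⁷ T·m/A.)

For a circular arc, B = μ₀Iφ/(4πR) with φ in radians; here φ = 1.508 rad.
So I = 4πRB/(μ₀φ) = 4π × 0.0466 × 1.21×10⁻⁶ / (4π×10⁻⁷ × 1.508) = 0.374 A.

I ≈ 0.374 A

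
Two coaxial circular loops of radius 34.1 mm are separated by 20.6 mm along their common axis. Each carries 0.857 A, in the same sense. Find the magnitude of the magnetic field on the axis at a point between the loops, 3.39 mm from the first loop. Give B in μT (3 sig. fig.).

Each loop contributes B = μ₀IR²/[2(R²+z²)^(3/2)] on the axis, with z measured from that loop.
Loop 1 (z = 0.00339 m): B₁ = 1.56×10⁻⁵ T. Loop 2 (z = 0.01721 m): B₂ = 1.12×10⁻⁵ T.
The fields add: B = B₁ + B₂ = 2.68×10⁻⁵ T.

B ≈ 26.8 μT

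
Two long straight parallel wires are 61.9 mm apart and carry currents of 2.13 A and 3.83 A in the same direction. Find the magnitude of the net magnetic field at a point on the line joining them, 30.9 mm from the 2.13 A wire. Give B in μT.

B ≈ 10.9 μT

Each long wire gives B = μ₀I/(2πd). Distances are d₁ = 0.0309 m and d₂ = 0.031 m.
B₁ = 1.38×10⁻⁵ T, B₂ = 2.47×10⁻⁵ T.
Between parallel currents the two contributions point in opposite directions, so they subtract. B = |B₁ − B₂| = |1.38×10⁻⁵ − 2.47×10⁻⁵| = 1.09×10⁻⁵ T.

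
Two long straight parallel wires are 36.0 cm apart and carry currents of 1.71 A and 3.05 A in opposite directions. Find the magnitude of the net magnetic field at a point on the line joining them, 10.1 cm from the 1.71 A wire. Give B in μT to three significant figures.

B ≈ 5.74 μT

Each long wire gives B = μ₀I/(2πd). Distances are d₁ = 0.101 m and d₂ = 0.259 m.
B₁ = 3.39×10⁻⁶ T, B₂ = 2.36×10⁻⁶ T.
Between antiparallel currents both contributions point the same way, so they add. B = B₁ + B₂ = 3.39×10⁻⁶ + 2.36×10⁻⁶ = 5.74×10⁻⁶ T.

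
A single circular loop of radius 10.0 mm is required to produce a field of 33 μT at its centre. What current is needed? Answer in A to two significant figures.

At the centre of a circular loop B = μ₀I/(2R), so I = 2RB/μ₀.
With R = 0.01 m, I = 2 × 0.01 × 3.30×10⁻⁵ / (4π×10⁻⁷) = 0.525 A.

I ≈ 0.53 A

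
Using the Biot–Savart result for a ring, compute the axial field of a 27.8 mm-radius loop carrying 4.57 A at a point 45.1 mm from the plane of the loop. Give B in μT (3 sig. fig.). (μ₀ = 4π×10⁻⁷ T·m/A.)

On the axis of a circular loop, B = μ₀IR² / [2(R²+z²)^(3/2)].
R² + z² = (0.0278)² + (0.0451)² = 0.002807 m², and (R²+z²)^(3/2) = 1.49×10⁻⁴ m³.
B = (4π×10⁻⁷ × 4.57 × 0.0007728) / (2 × 1.49×10⁻⁴) = 1.49×10⁻⁵ T.

B ≈ 14.9 μT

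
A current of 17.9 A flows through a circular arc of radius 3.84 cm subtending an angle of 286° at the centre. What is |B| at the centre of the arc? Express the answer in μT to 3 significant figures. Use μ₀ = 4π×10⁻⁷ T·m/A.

B ≈ 233 μT

The Biot–Savart field of a circular arc at its centre is B = μ₀Iφ/(4πR), with φ = 4.992 rad.
B = (4π×10⁻⁷ × 17.9 × 4.992) / (4π × 0.0384) = 2.33×10⁻⁴ T.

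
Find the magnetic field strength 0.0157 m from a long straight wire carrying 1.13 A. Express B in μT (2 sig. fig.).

B ≈ 14 μT

For an infinitely long straight wire, B = μ₀I/(2πd).
B = (4π×10⁻⁷ × 1.13) / (2π × 0.0157) = 1.44×10⁻⁵ T.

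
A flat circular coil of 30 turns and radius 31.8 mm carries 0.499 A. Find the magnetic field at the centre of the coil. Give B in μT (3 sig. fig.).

B ≈ 296 μT

For an N-turn flat coil, B = Nμ₀I/(2R) with R = 0.0318 m.
B = 30 × 9.86×10⁻⁶ T = 2.96×10⁻⁴ T.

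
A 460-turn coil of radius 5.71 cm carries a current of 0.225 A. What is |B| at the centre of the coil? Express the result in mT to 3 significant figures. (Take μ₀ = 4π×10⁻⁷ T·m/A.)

B ≈ 1.14 mT

For an N-turn flat coil, B = Nμ₀I/(2R) with R = 0.0571 m.
B = 460 × 2.48×10⁻⁶ T = 1.14×10⁻³ T.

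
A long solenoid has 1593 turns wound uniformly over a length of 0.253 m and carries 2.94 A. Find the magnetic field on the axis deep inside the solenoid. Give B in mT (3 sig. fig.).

Inside a long solenoid, B = μ₀nI with n = 6296 turns/m.
B = 4π×10⁻⁷ × 6296 × 2.94 = 2.33×10⁻² T.

B ≈ 23.3 mT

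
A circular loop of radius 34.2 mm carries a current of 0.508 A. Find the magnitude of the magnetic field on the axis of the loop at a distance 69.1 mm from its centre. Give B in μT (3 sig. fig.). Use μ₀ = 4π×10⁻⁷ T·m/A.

B ≈ 0.815 μT

On the axis of a circular loop, B = μ₀IR² / [2(R²+z²)^(3/2)].
R² + z² = (0.0342)² + (0.0691)² = 0.005944 m², and (R²+z²)^(3/2) = 4.58×10⁻⁴ m³.
B = (4π×10⁻⁷ × 0.508 × 0.00117) / (2 × 4.58×10⁻⁴) = 8.15×10⁻⁷ T.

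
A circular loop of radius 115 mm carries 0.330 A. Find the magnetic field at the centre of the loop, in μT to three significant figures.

B ≈ 1.80 μT

At the centre of a circular loop the Biot–Savart law gives B = μ₀I/(2R).
B = (4π×10⁻⁷ × 0.330) / (2 × 0.115) = 1.80×10⁻⁶ T.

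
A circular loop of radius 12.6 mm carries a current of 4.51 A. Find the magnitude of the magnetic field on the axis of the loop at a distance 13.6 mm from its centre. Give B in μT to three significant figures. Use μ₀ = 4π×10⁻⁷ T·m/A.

On the axis of a circular loop, B = μ₀IR² / [2(R²+z²)^(3/2)].
R² + z² = (0.0126)² + (0.0136)² = 0.0003437 m², and (R²+z²)^(3/2) = 6.37×10⁻⁶ m³.
B = (4π×10⁻⁷ × 4.51 × 0.0001588) / (2 × 6.37×10⁻⁶) = 7.06×10⁻⁵ T.

B ≈ 70.6 μT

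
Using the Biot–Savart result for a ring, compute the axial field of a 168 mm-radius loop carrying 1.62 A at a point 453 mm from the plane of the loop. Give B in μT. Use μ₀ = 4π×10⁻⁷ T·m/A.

B ≈ 0.255 μT

On the axis of a circular loop, B = μ₀IR² / [2(R²+z²)^(3/2)].
R² + z² = (0.168)² + (0.453)² = 0.2334 m², and (R²+z²)^(3/2) = 0.113 m³.
B = (4π×10⁻⁷ × 1.62 × 0.02822) / (2 × 0.113) = 2.55×10⁻⁷ T.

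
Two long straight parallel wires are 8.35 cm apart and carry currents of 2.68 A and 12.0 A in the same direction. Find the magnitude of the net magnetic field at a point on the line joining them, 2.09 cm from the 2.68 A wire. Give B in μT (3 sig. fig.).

B ≈ 12.7 μT

Each long wire gives B = μ₀I/(2πd). Distances are d₁ = 0.0209 m and d₂ = 0.0626 m.
B₁ = 2.56×10⁻⁵ T, B₂ = 3.83×10⁻⁵ T.
Between parallel currents the two contributions point in opposite directions, so they subtract. B = |B₁ − B₂| = |2.56×10⁻⁵ − 3.83×10⁻⁵| = 1.27×10⁻⁵ T.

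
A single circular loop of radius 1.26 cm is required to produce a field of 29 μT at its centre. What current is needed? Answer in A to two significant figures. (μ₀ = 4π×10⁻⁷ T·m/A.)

At the centre of a circular loop B = μ₀I/(2R), so I = 2RB/μ₀.
With R = 0.0126 m, I = 2 × 0.0126 × 2.90×10⁻⁵ / (4π×10⁻⁷) = 0.582 A.

I ≈ 0.58 A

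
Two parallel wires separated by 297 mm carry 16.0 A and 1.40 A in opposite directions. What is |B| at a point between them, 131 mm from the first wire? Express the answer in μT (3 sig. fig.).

B ≈ 26.1 μT

Each long wire gives B = μ₀I/(2πd). Distances are d₁ = 0.131 m and d₂ = 0.166 m.
B₁ = 2.44×10⁻⁵ T, B₂ = 1.69×10⁻⁶ T.
Between antiparallel currents both contributions point the same way, so they add. B = B₁ + B₂ = 2.44×10⁻⁵ + 1.69×10⁻⁶ = 2.61×10⁻⁵ T.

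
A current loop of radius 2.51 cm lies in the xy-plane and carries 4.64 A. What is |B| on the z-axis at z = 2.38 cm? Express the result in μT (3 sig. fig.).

B ≈ 44.4 μT

On the axis of a circular loop, B = μ₀IR² / [2(R²+z²)^(3/2)].
R² + z² = (0.0251)² + (0.0238)² = 0.001196 m², and (R²+z²)^(3/2) = 4.14×10⁻⁵ m³.
B = (4π×10⁻⁷ × 4.64 × 0.00063) / (2 × 4.14×10⁻⁵) = 4.44×10⁻⁵ T.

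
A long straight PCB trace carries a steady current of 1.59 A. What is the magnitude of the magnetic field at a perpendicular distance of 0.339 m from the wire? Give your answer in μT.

B ≈ 0.938 μT

For an infinitely long straight wire, B = μ₀I/(2πd).
B = (4π×10⁻⁷ × 1.59) / (2π × 0.339) = 9.38×10⁻⁷ T.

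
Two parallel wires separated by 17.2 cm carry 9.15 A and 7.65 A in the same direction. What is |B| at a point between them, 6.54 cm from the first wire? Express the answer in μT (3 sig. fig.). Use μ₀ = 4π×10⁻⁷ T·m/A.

Each long wire gives B = μ₀I/(2πd). Distances are d₁ = 0.0654 m and d₂ = 0.1066 m.
B₁ = 2.80×10⁻⁵ T, B₂ = 1.44×10⁻⁵ T.
Between parallel currents the two contributions point in opposite directions, so they subtract. B = |B₁ − B₂| = |2.80×10⁻⁵ − 1.44×10⁻⁵| = 1.36×10⁻⁵ T.

B ≈ 13.6 μT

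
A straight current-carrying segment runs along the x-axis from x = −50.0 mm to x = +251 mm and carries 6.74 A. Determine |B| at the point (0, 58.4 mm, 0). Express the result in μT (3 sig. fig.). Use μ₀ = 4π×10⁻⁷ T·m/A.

B ≈ 18.7 μT

For a finite straight segment, B = (μ₀I/4πd)(sinθ₁ + sinθ₂), where θ₁, θ₂ are the angles from the perpendicular to each end.
The perpendicular distance is d = 0.0584 m; the end-offsets along the wire are a = 0.05 m and b = 0.251 m.
sinθ₁ = 0.05/√(0.05²+0.0584²) = 0.6504; sinθ₂ = 0.251/√(0.251²+0.0584²) = 0.9740.
B = (4π×10⁻⁷ × 6.74) / (4π × 0.0584) × (0.6504 + 0.9740) = 1.87×10⁻⁵ T.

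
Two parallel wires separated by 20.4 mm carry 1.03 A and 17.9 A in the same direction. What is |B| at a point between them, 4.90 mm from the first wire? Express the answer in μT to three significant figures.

B ≈ 189 μT

Each long wire gives B = μ₀I/(2πd). Distances are d₁ = 0.0049 m and d₂ = 0.0155 m.
B₁ = 4.20×10⁻⁵ T, B₂ = 2.31×10⁻⁴ T.
Between parallel currents the two contributions point in opposite directions, so they subtract. B = |B₁ − B₂| = |4.20×10⁻⁵ − 2.31×10⁻⁴| = 1.89×10⁻⁴ T.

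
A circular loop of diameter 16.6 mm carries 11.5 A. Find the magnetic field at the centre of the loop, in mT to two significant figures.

B ≈ 0.87 mT

At the centre of a circular loop the Biot–Savart law gives B = μ₀I/(2R) (so R = 0.0083 m).
B = (4π×10⁻⁷ × 11.5) / (2 × 0.0083) = 8.71×10⁻⁴ T.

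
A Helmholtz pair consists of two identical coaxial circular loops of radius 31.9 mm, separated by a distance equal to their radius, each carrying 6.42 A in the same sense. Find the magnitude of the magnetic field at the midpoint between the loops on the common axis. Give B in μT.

Each loop contributes B = μ₀IR²/[2(R²+z²)^(3/2)] on the axis, with z measured from that loop.
Loop 1 (z = 0.01595 m): B₁ = 9.05×10⁻⁵ T. Loop 2 (z = 0.01595 m): B₂ = 9.05×10⁻⁵ T.
The fields add: B = B₁ + B₂ = 1.81×10⁻⁴ T.

B ≈ 181 μT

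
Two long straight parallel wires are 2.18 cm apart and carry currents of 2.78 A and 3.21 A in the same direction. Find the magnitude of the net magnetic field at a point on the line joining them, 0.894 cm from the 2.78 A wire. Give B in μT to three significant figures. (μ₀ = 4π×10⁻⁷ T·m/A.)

Each long wire gives B = μ₀I/(2πd). Distances are d₁ = 0.00894 m and d₂ = 0.01286 m.
B₁ = 6.22×10⁻⁵ T, B₂ = 4.99×10⁻⁵ T.
Between parallel currents the two contributions point in opposite directions, so they subtract. B = |B₁ − B₂| = |6.22×10⁻⁵ − 4.99×10⁻⁵| = 1.23×10⁻⁵ T.

B ≈ 12.3 μT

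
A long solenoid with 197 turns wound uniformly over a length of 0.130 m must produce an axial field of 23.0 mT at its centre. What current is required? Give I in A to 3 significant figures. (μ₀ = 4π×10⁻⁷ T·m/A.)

Inside a long solenoid B = μ₀nI with n = 1515 m⁻¹, so I = B/(μ₀n).
I = 2.30×10⁻² / (4π×10⁻⁷ × 1515) = 12.1 A.

I ≈ 12.1 A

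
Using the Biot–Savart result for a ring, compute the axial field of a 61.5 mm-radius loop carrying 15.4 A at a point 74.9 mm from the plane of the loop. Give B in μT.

B ≈ 40.2 μT

On the axis of a circular loop, B = μ₀IR² / [2(R²+z²)^(3/2)].
R² + z² = (0.0615)² + (0.0749)² = 0.009392 m², and (R²+z²)^(3/2) = 9.10×10⁻⁴ m³.
B = (4π×10⁻⁷ × 15.4 × 0.003782) / (2 × 9.10×10⁻⁴) = 4.02×10⁻⁵ T.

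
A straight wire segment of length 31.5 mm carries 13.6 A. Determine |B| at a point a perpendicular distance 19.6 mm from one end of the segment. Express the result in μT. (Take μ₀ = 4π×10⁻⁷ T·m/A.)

For a finite straight segment, B = (μ₀I/4πd)(sinθ₁ + sinθ₂), where θ₁, θ₂ are the angles from the perpendicular to each end.
The perpendicular foot is at one end, so the two end-offsets along the wire are 0 and L = 0.0315 m.
sinθ₁ = 0/√(0²+0.0196²) = 0.0000; sinθ₂ = 0.0315/√(0.0315²+0.0196²) = 0.8491.
B = (4π×10⁻⁷ × 13.6) / (4π × 0.0196) × (0.0000 + 0.8491) = 5.89×10⁻⁵ T.

B ≈ 58.9 μT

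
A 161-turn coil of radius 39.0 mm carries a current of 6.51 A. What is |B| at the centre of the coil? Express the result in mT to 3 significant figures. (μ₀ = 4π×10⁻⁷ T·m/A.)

B ≈ 16.9 mT

For an N-turn flat coil, B = Nμ₀I/(2R) with R = 0.039 m.
B = 161 × 1.05×10⁻⁴ T = 1.69×10⁻² T.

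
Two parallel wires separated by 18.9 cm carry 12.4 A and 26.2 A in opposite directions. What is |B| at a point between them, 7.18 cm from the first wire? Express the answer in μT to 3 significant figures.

Each long wire gives B = μ₀I/(2πd). Distances are d₁ = 0.0718 m and d₂ = 0.1172 m.
B₁ = 3.45×10⁻⁵ T, B₂ = 4.47×10⁻⁵ T.
Between antiparallel currents both contributions point the same way, so they add. B = B₁ + B₂ = 3.45×10⁻⁵ + 4.47×10⁻⁵ = 7.93×10⁻⁵ T.

B ≈ 79.3 μT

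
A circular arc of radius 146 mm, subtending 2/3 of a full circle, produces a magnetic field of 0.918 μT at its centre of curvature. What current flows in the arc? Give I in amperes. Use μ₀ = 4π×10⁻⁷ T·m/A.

For a circular arc, B = μ₀Iφ/(4πR) with φ in radians; here φ = 4.189 rad.
So I = 4πRB/(μ₀φ) = 4π × 0.146 × 9.18×10⁻⁷ / (4π×10⁻⁷ × 4.189) = 0.320 A.

I ≈ 0.320 A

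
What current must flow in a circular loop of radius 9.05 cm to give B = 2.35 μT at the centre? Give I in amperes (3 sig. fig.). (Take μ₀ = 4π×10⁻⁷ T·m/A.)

At the centre of a circular loop B = μ₀I/(2R), so I = 2RB/μ₀.
With R = 0.0905 m, I = 2 × 0.0905 × 2.35×10⁻⁶ / (4π×10⁻⁷) = 0.338 A.

I ≈ 0.338 A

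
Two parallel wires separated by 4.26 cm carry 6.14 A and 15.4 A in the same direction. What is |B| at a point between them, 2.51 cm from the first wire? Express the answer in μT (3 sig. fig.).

Each long wire gives B = μ₀I/(2πd). Distances are d₁ = 0.0251 m and d₂ = 0.0175 m.
B₁ = 4.89×10⁻⁵ T, B₂ = 1.76×10⁻⁴ T.
Between parallel currents the two contributions point in opposite directions, so they subtract. B = |B₁ − B₂| = |4.89×10⁻⁵ − 1.76×10⁻⁴| = 1.27×10⁻⁴ T.

B ≈ 127 μT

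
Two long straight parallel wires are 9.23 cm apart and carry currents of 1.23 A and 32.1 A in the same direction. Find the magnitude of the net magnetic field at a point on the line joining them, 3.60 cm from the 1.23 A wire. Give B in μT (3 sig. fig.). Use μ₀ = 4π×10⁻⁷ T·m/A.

Each long wire gives B = μ₀I/(2πd). Distances are d₁ = 0.036 m and d₂ = 0.0563 m.
B₁ = 6.83×10⁻⁶ T, B₂ = 1.14×10⁻⁴ T.
Between parallel currents the two contributions point in opposite directions, so they subtract. B = |B₁ − B₂| = |6.83×10⁻⁶ − 1.14×10⁻⁴| = 1.07×10⁻⁴ T.

B ≈ 107 μT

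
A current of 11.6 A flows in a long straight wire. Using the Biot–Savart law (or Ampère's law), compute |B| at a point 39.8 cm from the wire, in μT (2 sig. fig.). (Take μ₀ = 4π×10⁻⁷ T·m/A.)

B ≈ 5.8 μT

For an infinitely long straight wire, B = μ₀I/(2πd).
B = (4π×10⁻⁷ × 11.6) / (2π × 0.398) = 5.83×10⁻⁶ T.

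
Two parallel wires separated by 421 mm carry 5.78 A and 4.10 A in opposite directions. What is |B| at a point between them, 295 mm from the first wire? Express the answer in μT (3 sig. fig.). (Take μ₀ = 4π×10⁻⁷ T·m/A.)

B ≈ 10.4 μT

Each long wire gives B = μ₀I/(2πd). Distances are d₁ = 0.295 m and d₂ = 0.126 m.
B₁ = 3.92×10⁻⁶ T, B₂ = 6.51×10⁻⁶ T.
Between antiparallel currents both contributions point the same way, so they add. B = B₁ + B₂ = 3.92×10⁻⁶ + 6.51×10⁻⁶ = 1.04×10⁻⁵ T.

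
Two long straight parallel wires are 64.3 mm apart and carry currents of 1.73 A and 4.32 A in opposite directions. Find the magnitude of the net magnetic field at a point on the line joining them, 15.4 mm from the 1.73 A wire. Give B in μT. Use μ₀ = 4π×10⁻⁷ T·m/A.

Each long wire gives B = μ₀I/(2πd). Distances are d₁ = 0.0154 m and d₂ = 0.0489 m.
B₁ = 2.25×10⁻⁵ T, B₂ = 1.77×10⁻⁵ T.
Between antiparallel currents both contributions point the same way, so they add. B = B₁ + B₂ = 2.25×10⁻⁵ + 1.77×10⁻⁵ = 4.01×10⁻⁵ T.

B ≈ 40.1 μT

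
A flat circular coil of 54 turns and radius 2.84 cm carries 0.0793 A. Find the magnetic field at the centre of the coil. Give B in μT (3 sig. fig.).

B ≈ 94.7 μT

For an N-turn flat coil, B = Nμ₀I/(2R) with R = 0.0284 m.
B = 54 × 1.75×10⁻⁶ T = 9.47×10⁻⁵ T.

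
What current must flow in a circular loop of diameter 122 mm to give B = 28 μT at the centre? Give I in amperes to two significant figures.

I ≈ 2.7 A

At the centre of a circular loop B = μ₀I/(2R), so I = 2RB/μ₀.
With R = 0.061 m, I = 2 × 0.061 × 2.80×10⁻⁵ / (4π×10⁻⁷) = 2.72 A.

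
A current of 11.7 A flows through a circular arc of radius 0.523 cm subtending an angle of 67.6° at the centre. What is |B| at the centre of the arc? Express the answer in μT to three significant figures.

B ≈ 264 μT

The Biot–Savart field of a circular arc at its centre is B = μ₀Iφ/(4πR), with φ = 1.18 rad.
B = (4π×10⁻⁷ × 11.7 × 1.18) / (4π × 0.00523) = 2.64×10⁻⁴ T.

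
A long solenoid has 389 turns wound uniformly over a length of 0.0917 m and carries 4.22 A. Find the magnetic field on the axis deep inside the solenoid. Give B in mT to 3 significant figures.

Inside a long solenoid, B = μ₀nI with n = 4242 turns/m.
B = 4π×10⁻⁷ × 4242 × 4.22 = 2.25×10⁻² T.

B ≈ 22.5 mT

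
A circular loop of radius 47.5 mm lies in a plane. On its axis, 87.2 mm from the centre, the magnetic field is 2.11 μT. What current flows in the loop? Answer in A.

I ≈ 1.46 A

On the axis of a loop, B = μ₀IR²/[2(R²+z²)^(3/2)], so I = 2B(R²+z²)^(3/2)/(μ₀R²).
R² + z² = 0.002256 + 0.007604 = 0.00986 m²; raised to 3/2 gives 9.79×10⁻⁴ m³.
I = 2 × 2.11×10⁻⁶ × 9.79×10⁻⁴ / (1.26×10⁻⁶ × 0.002256) = 1.46 A.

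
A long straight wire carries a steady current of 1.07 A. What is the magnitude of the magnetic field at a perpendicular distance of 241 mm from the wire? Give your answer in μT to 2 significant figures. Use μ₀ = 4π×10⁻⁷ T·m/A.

B ≈ 0.89 μT

For an infinitely long straight wire, B = μ₀I/(2πd).
B = (4π×10⁻⁷ × 1.07) / (2π × 0.241) = 8.88×10⁻⁷ T.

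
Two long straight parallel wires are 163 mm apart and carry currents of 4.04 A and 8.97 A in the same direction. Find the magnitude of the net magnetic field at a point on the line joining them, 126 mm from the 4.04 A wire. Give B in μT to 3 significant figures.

Each long wire gives B = μ₀I/(2πd). Distances are d₁ = 0.126 m and d₂ = 0.037 m.
B₁ = 6.41×10⁻⁶ T, B₂ = 4.85×10⁻⁵ T.
Between parallel currents the two contributions point in opposite directions, so they subtract. B = |B₁ − B₂| = |6.41×10⁻⁶ − 4.85×10⁻⁵| = 4.21×10⁻⁵ T.

B ≈ 42.1 μT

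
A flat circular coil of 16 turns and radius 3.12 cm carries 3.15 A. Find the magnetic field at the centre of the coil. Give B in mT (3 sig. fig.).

B ≈ 1.01 mT

For an N-turn flat coil, B = Nμ₀I/(2R) with R = 0.0312 m.
B = 16 × 6.34×10⁻⁵ T = 1.01×10⁻³ T.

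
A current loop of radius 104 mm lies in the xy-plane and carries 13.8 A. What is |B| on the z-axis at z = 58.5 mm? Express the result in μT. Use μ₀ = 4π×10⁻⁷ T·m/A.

B ≈ 55.2 μT

On the axis of a circular loop, B = μ₀IR² / [2(R²+z²)^(3/2)].
R² + z² = (0.104)² + (0.0585)² = 0.01424 m², and (R²+z²)^(3/2) = 1.70×10⁻³ m³.
B = (4π×10⁻⁷ × 13.8 × 0.01082) / (2 × 1.70×10⁻³) = 5.52×10⁻⁵ T.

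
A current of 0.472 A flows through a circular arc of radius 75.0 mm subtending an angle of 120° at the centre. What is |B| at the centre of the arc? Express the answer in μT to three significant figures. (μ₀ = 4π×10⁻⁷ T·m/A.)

The Biot–Savart field of a circular arc at its centre is B = μ₀Iφ/(4πR), with φ = 2.094 rad.
B = (4π×10⁻⁷ × 0.472 × 2.094) / (4π × 0.075) = 1.32×10⁻⁶ T.

B ≈ 1.32 μT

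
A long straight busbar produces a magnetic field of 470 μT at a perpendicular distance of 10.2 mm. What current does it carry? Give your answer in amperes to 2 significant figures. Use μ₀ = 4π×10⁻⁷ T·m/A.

I ≈ 24 A

For a long straight wire B = μ₀I/(2πd), so I = 2πdB/μ₀.
I = 2π × 0.0102 × 4.70×10⁻⁴ / (4π×10⁻⁷) = 24.0 A.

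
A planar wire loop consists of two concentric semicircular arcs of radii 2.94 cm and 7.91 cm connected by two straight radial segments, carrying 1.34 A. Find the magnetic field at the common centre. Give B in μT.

B ≈ 9.00 μT

The radial connectors point toward the centre, so dl × r̂ = 0 and they contribute nothing.
Each semicircle gives μ₀I/(4R): inner arc 1.43×10⁻⁵ T, outer arc 5.32×10⁻⁶ T.
The two arcs carry current in opposite angular senses, so their fields oppose: B = |1.43×10⁻⁵ − 5.32×10⁻⁶| = 9.00×10⁻⁶ T.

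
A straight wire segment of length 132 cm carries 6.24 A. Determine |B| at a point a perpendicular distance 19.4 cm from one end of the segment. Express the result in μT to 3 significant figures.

B ≈ 3.18 μT

For a finite straight segment, B = (μ₀I/4πd)(sinθ₁ + sinθ₂), where θ₁, θ₂ are the angles from the perpendicular to each end.
The perpendicular foot is at one end, so the two end-offsets along the wire are 0 and L = 1.32 m.
sinθ₁ = 0/√(0²+0.194²) = 0.0000; sinθ₂ = 1.32/√(1.32²+0.194²) = 0.9894.
B = (4π×10⁻⁷ × 6.24) / (4π × 0.194) × (0.0000 + 0.9894) = 3.18×10⁻⁶ T.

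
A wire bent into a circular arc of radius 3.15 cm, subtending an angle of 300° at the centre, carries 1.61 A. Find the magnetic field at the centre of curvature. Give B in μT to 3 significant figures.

The Biot–Savart field of a circular arc at its centre is B = μ₀Iφ/(4πR), with φ = 5.236 rad.
B = (4π×10⁻⁷ × 1.61 × 5.236) / (4π × 0.0315) = 2.68×10⁻⁵ T.

B ≈ 26.8 μT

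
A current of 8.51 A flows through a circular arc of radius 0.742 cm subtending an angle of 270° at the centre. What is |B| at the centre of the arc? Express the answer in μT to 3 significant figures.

The Biot–Savart field of a circular arc at its centre is B = μ₀Iφ/(4πR), with φ = 4.712 rad.
B = (4π×10⁻⁷ × 8.51 × 4.712) / (4π × 0.00742) = 5.40×10⁻⁴ T.

B ≈ 540 μT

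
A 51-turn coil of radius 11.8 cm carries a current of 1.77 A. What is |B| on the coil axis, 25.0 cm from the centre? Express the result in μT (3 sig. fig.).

For an N-turn flat coil, B = Nμ₀IR²/[2(R²+z²)^(3/2)] with R = 0.118 m, z = 0.25 m.
B = 51 × 7.33×10⁻⁷ T = 3.74×10⁻⁵ T.

B ≈ 37.4 μT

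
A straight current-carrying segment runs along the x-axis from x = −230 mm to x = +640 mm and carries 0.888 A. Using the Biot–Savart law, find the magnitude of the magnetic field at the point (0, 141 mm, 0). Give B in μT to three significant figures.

For a finite straight segment, B = (μ₀I/4πd)(sinθ₁ + sinθ₂), where θ₁, θ₂ are the angles from the perpendicular to each end.
The perpendicular distance is d = 0.141 m; the end-offsets along the wire are a = 0.23 m and b = 0.64 m.
sinθ₁ = 0.23/√(0.23²+0.141²) = 0.8525; sinθ₂ = 0.64/√(0.64²+0.141²) = 0.9766.
B = (4π×10⁻⁷ × 0.888) / (4π × 0.141) × (0.8525 + 0.9766) = 1.15×10⁻⁶ T.

B ≈ 1.15 μT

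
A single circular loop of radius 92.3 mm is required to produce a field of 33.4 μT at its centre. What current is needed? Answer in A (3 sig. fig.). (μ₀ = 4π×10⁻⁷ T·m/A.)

At the centre of a circular loop B = μ₀I/(2R), so I = 2RB/μ₀.
With R = 0.0923 m, I = 2 × 0.0923 × 3.34×10⁻⁵ / (4π×10⁻⁷) = 4.91 A.

I ≈ 4.91 A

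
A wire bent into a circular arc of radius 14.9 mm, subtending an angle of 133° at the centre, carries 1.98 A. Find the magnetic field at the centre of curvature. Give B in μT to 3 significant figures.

The Biot–Savart field of a circular arc at its centre is B = μ₀Iφ/(4πR), with φ = 2.321 rad.
B = (4π×10⁻⁷ × 1.98 × 2.321) / (4π × 0.0149) = 3.08×10⁻⁵ T.

B ≈ 30.8 μT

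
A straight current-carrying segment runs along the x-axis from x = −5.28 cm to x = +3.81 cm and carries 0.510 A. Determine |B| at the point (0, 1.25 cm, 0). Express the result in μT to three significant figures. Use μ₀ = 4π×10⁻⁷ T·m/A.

B ≈ 7.85 μT

For a finite straight segment, B = (μ₀I/4πd)(sinθ₁ + sinθ₂), where θ₁, θ₂ are the angles from the perpendicular to each end.
The perpendicular distance is d = 0.0125 m; the end-offsets along the wire are a = 0.0528 m and b = 0.0381 m.
sinθ₁ = 0.0528/√(0.0528²+0.0125²) = 0.9731; sinθ₂ = 0.0381/√(0.0381²+0.0125²) = 0.9502.
B = (4π×10⁻⁷ × 0.510) / (4π × 0.0125) × (0.9731 + 0.9502) = 7.85×10⁻⁶ T.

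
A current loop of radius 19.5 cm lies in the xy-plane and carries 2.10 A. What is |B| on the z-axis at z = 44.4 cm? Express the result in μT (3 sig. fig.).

On the axis of a circular loop, B = μ₀IR² / [2(R²+z²)^(3/2)].
R² + z² = (0.195)² + (0.444)² = 0.2352 m², and (R²+z²)^(3/2) = 0.114 m³.
B = (4π×10⁻⁷ × 2.10 × 0.03803) / (2 × 0.114) = 4.40×10⁻⁷ T.

B ≈ 0.440 μT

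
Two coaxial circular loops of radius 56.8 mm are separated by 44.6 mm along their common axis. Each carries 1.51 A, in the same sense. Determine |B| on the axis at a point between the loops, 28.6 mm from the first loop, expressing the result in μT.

B ≈ 26.8 μT

Each loop contributes B = μ₀IR²/[2(R²+z²)^(3/2)] on the axis, with z measured from that loop.
Loop 1 (z = 0.0286 m): B₁ = 1.19×10⁻⁵ T. Loop 2 (z = 0.016 m): B₂ = 1.49×10⁻⁵ T.
The fields add: B = B₁ + B₂ = 2.68×10⁻⁵ T.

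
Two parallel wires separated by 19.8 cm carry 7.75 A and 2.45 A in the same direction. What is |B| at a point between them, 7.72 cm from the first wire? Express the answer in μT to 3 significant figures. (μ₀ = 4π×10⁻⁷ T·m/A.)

Each long wire gives B = μ₀I/(2πd). Distances are d₁ = 0.0772 m and d₂ = 0.1208 m.
B₁ = 2.01×10⁻⁵ T, B₂ = 4.06×10⁻⁶ T.
Between parallel currents the two contributions point in opposite directions, so they subtract. B = |B₁ − B₂| = |2.01×10⁻⁵ − 4.06×10⁻⁶| = 1.60×10⁻⁵ T.

B ≈ 16.0 μT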